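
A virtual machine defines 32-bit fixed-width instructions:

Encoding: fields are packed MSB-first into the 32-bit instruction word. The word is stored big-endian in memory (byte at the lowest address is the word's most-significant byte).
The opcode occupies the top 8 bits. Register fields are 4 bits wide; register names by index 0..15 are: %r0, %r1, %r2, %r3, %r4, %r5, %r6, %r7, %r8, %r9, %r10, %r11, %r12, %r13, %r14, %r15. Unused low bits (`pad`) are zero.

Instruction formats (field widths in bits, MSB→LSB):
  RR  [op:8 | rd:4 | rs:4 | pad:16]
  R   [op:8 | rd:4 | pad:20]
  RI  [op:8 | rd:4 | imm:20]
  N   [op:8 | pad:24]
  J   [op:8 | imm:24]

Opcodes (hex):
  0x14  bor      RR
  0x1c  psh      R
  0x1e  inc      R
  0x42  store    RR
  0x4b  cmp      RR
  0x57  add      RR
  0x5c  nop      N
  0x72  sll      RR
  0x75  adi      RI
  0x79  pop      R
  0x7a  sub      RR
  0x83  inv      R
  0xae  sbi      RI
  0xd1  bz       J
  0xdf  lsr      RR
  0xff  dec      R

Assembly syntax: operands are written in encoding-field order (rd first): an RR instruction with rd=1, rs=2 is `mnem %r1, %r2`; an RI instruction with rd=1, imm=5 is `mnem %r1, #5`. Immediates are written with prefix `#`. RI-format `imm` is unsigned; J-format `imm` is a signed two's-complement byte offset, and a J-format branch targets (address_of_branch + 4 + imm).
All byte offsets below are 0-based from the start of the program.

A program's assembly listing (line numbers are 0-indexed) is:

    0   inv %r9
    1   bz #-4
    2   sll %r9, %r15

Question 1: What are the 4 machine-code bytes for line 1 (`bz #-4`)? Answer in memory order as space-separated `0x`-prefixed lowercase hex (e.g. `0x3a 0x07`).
0xd1 0xff 0xff 0xfc

1. bz fields op=0xd1:8|imm=-4:24 → word d1fffffch → d1 ff ff fc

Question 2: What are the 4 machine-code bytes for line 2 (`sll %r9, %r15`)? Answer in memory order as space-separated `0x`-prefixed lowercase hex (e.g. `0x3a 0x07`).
0x72 0x9f 0x00 0x00

line 2 (sll): pack op=0x72:8|rd=9:4|rs=15:4|pad=0:16 = 0x729f0000; big→ 72 9f 00 00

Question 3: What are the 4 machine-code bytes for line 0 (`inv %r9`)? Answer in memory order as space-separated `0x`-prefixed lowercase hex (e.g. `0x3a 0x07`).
line 0 (inv): pack op=0x83:8|rd=9:4|pad=0:20 = 0x83900000; big→ 83 90 00 00

0x83 0x90 0x00 0x00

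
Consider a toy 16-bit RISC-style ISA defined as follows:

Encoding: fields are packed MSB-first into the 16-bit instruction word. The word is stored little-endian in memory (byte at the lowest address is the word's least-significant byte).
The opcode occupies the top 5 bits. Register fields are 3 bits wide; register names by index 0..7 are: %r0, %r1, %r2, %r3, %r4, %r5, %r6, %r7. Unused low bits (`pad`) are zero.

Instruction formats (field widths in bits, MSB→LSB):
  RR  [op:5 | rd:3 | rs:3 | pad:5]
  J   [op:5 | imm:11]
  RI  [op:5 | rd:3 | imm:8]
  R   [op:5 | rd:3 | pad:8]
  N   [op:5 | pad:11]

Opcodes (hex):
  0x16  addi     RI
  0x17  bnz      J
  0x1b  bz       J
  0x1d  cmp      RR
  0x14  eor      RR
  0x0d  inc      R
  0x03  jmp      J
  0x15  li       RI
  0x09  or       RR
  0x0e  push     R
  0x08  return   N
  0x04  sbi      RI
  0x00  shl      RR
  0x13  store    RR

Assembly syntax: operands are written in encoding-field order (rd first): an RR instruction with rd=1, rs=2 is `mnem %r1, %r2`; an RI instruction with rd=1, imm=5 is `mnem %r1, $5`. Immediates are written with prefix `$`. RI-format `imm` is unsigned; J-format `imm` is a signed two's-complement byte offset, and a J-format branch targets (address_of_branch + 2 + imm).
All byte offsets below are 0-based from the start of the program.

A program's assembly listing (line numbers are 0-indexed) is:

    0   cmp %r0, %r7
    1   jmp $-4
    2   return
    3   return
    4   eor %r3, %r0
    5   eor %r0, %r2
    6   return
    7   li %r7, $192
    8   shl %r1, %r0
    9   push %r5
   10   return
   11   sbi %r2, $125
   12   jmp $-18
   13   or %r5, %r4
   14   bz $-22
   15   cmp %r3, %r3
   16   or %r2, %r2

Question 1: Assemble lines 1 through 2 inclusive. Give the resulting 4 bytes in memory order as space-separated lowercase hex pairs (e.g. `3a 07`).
line 1 (jmp): pack op=0x3:5|imm=-4:11 = 0x1ffc; little→ fc 1f
line 2 (return): pack op=0x8:5|pad=0:11 = 0x4000; little→ 00 40

fc 1f 00 40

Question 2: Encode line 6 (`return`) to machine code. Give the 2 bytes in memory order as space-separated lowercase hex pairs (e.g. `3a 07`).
00 40

line 6 (return): pack op=0x8:5|pad=0:11 = 0x4000; little→ 00 40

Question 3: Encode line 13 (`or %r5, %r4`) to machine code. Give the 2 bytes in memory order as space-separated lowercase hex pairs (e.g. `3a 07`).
80 4d

line 13 (or): pack op=0x9:5|rd=5:3|rs=4:3|pad=0:5 = 0x4d80; little→ 80 4d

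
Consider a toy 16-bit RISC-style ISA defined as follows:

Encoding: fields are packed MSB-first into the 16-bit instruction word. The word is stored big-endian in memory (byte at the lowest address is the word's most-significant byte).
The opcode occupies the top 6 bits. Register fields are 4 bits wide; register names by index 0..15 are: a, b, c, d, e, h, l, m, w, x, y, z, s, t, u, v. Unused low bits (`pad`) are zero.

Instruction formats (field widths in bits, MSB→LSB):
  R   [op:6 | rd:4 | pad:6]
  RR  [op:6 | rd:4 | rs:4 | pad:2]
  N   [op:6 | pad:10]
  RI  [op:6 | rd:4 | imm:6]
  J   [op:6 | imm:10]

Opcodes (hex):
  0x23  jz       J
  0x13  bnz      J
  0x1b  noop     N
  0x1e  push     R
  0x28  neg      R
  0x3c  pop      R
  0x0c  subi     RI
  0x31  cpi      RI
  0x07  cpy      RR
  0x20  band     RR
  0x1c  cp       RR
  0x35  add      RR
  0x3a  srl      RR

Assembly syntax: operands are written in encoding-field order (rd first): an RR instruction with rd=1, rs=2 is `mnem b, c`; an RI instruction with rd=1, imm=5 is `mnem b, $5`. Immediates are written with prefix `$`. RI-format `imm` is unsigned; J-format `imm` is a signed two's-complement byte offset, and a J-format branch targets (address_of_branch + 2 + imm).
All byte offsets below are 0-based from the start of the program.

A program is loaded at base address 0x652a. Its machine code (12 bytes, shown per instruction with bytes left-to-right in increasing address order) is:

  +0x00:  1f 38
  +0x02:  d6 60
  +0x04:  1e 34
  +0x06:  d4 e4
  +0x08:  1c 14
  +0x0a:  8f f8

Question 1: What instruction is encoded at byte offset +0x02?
[02] d6 60 → 0xd660
  opcode bits[15:10]=0x35: add/RR
  [9:6] rd=9 = x
  [5:2] rs=8 = w

add x, w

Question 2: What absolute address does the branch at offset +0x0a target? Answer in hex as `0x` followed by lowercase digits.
@+0a  big-endian(8f f8) = 0x8ff8
  op=0x8ff8>>10=0x23 ⇒ jz (J)
  imm: (w>>0)&0x3ff=0x3f8 (s10→-8) → $-8
  target = base 0x652a + off 0x0a + 2 + imm -8 = 0x652e

0x652e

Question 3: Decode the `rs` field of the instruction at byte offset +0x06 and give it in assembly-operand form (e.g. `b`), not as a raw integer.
[06] d4 e4 → 0xd4e4
  op=0xd4e4>>10=0x35 ⇒ add (RR)
  [9:6] rd=3 = d
  [5:2] rs=9 = x

x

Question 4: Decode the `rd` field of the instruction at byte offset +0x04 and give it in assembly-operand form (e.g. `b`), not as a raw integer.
@+04  big-endian(1e 34) = 0x1e34
  top 6b → 0x7 → cpy [RR]
  [9:6] rd=8 = w
  [5:2] rs=13 = t

w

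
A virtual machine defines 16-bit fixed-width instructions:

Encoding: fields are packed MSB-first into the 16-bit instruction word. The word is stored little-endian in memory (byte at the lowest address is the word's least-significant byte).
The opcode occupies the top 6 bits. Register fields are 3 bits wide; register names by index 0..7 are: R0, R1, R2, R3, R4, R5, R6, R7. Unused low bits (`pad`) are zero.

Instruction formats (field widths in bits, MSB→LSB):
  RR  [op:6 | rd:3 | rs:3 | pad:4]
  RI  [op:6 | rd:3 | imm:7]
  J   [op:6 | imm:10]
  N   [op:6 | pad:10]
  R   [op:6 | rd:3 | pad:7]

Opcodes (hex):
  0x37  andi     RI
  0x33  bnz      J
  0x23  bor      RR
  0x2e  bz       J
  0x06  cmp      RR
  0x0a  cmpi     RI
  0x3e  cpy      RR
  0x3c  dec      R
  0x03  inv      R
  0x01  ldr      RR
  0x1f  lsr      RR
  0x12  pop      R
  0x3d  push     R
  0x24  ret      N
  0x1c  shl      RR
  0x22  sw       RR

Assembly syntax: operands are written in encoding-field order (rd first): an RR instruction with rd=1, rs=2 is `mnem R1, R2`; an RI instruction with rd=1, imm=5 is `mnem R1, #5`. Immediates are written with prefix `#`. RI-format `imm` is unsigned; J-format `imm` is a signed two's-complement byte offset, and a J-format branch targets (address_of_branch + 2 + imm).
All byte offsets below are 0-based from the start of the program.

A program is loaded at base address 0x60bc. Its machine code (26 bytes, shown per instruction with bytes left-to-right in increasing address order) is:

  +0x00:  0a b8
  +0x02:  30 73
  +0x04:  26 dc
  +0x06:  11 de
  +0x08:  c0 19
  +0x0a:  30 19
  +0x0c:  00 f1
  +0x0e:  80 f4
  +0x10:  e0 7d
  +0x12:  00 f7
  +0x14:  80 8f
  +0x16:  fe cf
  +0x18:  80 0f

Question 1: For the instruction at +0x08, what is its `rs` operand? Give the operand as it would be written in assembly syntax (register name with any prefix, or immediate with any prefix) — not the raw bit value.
R4

off 0x08: read c0 19 as little → 0x19c0
  top 6b → 0x6 → cmp [RR]
  [9:7] rd=3 = R3
  [6:4] rs=4 = R4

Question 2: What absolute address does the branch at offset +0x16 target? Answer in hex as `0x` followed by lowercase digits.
0x60d2

off 0x16: read fe cf as little → 0xcffe
  opcode bits[15:10]=0x33: bnz/J
  [9:0] imm=1022 (s10→-2) = #-2
  target = base 0x60bc + off 0x16 + 2 + imm -2 = 0x60d2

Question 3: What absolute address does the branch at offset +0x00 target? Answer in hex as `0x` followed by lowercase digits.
0x60c8

@+00  little-endian(0a b8) = 0xb80a
  top 6b → 0x2e → bz [J]
  imm@[9:0]=0xa ⇒ #10
  target = base 0x60bc + off 0x00 + 2 + imm 10 = 0x60c8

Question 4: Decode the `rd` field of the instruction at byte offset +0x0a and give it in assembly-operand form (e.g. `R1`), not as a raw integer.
[0a] 30 19 → 0x1930
  op=0x1930>>10=0x6 ⇒ cmp (RR)
  rd@[9:7]=0x2 ⇒ R2
  rs@[6:4]=0x3 ⇒ R3

R2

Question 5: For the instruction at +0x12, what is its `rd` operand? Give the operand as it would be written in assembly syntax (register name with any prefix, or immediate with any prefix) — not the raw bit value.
R6

off 0x12: read 00 f7 as little → 0xf700
  op=0xf700>>10=0x3d ⇒ push (R)
  rd@[9:7]=0x6 ⇒ R6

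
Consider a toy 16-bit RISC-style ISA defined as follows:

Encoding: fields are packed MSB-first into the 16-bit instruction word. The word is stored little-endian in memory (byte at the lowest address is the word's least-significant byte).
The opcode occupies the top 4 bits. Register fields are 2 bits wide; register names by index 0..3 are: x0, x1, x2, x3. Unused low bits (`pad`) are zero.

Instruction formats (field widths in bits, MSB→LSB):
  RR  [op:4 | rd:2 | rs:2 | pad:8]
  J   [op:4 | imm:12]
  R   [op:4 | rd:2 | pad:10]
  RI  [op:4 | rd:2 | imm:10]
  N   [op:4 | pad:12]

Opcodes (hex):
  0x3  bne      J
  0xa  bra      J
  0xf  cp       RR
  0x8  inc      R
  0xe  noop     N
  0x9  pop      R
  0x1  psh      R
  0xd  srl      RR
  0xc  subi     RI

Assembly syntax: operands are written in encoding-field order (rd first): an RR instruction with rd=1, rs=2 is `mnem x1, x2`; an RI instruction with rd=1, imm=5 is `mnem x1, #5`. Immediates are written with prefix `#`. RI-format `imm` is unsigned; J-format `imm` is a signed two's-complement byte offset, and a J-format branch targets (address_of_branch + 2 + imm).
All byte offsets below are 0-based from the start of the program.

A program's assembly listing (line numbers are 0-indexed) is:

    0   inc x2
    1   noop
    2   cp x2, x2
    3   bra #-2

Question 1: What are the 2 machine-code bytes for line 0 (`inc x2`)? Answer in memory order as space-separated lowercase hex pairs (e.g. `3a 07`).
00 88

L0: inc op=0x8:4|rd=2:2|pad=0:10 ⇒ 0x8800 ⇒ little 00 88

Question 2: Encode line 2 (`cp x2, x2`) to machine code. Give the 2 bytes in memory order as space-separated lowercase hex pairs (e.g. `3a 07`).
2. cp fields op=0xf:4|rd=2:2|rs=2:2|pad=0:8 → word fa00h → 00 fa

00 fa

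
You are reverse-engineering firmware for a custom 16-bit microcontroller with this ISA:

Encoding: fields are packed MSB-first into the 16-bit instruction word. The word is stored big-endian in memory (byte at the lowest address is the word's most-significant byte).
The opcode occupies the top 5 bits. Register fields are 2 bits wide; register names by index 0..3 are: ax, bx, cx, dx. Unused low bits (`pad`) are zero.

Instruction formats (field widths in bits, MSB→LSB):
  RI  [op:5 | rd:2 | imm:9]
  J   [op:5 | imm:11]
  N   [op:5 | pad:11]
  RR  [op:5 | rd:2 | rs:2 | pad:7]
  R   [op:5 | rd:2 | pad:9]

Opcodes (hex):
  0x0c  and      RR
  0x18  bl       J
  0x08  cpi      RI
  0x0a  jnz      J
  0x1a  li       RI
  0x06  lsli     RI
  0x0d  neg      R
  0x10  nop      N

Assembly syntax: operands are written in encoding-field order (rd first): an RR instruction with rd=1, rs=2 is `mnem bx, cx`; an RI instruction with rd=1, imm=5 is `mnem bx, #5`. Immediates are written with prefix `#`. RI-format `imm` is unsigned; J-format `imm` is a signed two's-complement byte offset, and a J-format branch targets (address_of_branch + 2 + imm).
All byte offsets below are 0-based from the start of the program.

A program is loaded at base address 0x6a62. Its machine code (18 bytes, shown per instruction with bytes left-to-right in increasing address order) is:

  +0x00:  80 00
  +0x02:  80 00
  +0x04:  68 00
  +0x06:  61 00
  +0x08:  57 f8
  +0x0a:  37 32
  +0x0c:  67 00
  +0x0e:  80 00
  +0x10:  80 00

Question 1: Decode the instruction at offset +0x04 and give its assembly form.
neg ax

@+04  big-endian(68 00) = 0x6800
  opcode bits[15:11]=0xd: neg/R
  rd@[10:9]=0x0 ⇒ ax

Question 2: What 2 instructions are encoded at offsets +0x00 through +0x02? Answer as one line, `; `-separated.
nop; nop

off 0x00: read 80 00 as big → 0x8000
  op=0x8000>>11=0x10 ⇒ nop (N)
off 0x02: read 80 00 as big → 0x8000
  op=0x8000>>11=0x10 ⇒ nop (N)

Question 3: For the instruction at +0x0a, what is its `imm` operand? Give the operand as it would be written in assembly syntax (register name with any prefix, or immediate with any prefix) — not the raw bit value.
#306

+0x0a: 37 32 ⇒ word 0x3732 (big)
  top 5b → 0x6 → lsli [RI]
  [10:9] rd=3 = dx
  [8:0] imm=306 = #306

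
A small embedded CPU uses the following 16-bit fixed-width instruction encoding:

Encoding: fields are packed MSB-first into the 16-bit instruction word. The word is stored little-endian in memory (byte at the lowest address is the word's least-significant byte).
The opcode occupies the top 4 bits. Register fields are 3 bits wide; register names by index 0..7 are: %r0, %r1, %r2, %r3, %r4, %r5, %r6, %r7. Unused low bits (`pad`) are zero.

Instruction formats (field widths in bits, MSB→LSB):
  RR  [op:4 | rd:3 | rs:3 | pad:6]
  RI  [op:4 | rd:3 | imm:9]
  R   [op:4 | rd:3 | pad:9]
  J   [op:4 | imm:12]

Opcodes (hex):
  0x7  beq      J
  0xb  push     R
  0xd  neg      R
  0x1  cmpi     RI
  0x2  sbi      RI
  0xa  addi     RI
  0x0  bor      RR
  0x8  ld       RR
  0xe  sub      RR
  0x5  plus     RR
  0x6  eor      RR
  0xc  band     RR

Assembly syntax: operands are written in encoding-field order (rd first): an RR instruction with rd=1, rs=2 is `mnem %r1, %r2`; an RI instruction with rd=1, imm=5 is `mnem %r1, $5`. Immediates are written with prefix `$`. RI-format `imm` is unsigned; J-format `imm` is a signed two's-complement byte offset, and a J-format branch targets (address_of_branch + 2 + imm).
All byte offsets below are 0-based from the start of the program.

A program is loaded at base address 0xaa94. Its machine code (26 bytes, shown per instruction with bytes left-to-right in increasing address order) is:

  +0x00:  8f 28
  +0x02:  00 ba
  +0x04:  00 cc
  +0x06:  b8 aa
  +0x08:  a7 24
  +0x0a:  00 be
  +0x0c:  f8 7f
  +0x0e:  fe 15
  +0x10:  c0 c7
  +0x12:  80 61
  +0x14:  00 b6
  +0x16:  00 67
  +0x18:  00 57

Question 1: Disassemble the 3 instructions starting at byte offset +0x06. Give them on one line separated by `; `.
off 0x06: read b8 aa as little → 0xaab8
  top 4b → 0xa → addi [RI]
  rd@[11:9]=0x5 ⇒ %r5
  imm@[8:0]=0xb8 ⇒ $184
off 0x08: read a7 24 as little → 0x24a7
  top 4b → 0x2 → sbi [RI]
  rd@[11:9]=0x2 ⇒ %r2
  imm@[8:0]=0xa7 ⇒ $167
off 0x0a: read 00 be as little → 0xbe00
  top 4b → 0xb → push [R]
  rd@[11:9]=0x7 ⇒ %r7

addi %r5, $184; sbi %r2, $167; push %r7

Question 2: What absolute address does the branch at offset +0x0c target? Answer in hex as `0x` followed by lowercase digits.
0xaa9a

off 0x0c: read f8 7f as little → 0x7ff8
  op=0x7ff8>>12=0x7 ⇒ beq (J)
  imm: (w>>0)&0xfff=0xff8 (s12→-8) → $-8
  target = base 0xaa94 + off 0x0c + 2 + imm -8 = 0xaa9a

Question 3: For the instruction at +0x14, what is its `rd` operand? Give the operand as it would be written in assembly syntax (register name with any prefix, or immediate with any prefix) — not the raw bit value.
[14] 00 b6 → 0xb600
  top 4b → 0xb → push [R]
  [11:9] rd=3 = %r3

%r3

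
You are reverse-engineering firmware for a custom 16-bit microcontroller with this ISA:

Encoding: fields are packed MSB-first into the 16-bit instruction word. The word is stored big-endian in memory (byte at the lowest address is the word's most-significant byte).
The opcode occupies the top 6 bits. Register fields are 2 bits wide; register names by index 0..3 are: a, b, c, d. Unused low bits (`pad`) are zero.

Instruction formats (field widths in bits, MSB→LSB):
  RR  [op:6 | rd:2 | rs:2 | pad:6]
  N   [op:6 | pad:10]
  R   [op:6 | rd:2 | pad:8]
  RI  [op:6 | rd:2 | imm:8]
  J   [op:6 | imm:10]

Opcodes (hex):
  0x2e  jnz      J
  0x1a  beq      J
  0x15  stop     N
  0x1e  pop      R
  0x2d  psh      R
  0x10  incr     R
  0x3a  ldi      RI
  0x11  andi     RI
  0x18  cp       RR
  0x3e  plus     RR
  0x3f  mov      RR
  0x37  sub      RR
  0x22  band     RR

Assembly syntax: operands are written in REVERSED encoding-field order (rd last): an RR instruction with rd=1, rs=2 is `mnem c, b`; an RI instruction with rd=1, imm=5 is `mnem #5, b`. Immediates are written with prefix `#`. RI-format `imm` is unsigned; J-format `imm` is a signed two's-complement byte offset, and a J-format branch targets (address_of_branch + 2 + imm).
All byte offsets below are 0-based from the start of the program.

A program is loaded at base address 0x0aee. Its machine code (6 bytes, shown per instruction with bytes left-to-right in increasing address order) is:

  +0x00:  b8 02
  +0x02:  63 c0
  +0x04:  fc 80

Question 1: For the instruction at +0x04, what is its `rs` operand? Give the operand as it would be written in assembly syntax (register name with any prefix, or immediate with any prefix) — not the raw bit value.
off 0x04: read fc 80 as big → 0xfc80
  opcode bits[15:10]=0x3f: mov/RR
  rd@[9:8]=0x0 ⇒ a
  rs@[7:6]=0x2 ⇒ c

c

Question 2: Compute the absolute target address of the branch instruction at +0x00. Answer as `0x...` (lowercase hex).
+0x00: b8 02 ⇒ word 0xb802 (big)
  opcode bits[15:10]=0x2e: jnz/J
  [9:0] imm=2 = #2
  target = base 0x0aee + off 0x00 + 2 + imm 2 = 0x0af2

0x0af2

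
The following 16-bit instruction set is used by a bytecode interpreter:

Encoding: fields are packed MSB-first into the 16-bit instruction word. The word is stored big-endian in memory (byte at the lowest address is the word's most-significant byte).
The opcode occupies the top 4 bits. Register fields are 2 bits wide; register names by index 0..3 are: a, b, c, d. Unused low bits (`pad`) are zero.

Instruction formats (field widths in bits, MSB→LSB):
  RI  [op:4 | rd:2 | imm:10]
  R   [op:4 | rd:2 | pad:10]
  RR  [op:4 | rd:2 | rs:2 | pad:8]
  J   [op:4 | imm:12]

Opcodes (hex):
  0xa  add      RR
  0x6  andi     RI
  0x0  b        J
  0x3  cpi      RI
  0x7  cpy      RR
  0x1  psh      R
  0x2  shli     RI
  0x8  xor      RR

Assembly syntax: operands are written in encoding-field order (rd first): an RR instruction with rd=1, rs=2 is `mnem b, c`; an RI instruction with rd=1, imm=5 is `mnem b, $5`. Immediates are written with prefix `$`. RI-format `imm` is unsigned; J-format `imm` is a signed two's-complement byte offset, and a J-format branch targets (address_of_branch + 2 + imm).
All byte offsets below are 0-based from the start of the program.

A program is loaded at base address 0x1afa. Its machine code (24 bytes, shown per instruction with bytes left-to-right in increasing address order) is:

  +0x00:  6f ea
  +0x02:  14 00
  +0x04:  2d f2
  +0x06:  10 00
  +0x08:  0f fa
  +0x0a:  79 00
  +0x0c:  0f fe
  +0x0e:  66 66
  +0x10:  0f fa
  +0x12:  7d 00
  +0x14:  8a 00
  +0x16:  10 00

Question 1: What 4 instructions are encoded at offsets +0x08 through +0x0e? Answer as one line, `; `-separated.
b $-6; cpy c, b; b $-2; andi b, $614

[08] 0f fa → 0x0ffa
  opcode bits[15:12]=0x0: b/J
  imm: (w>>0)&0xfff=0xffa (s12→-6) → $-6
[0a] 79 00 → 0x7900
  opcode bits[15:12]=0x7: cpy/RR
  rd: (w>>10)&0x3=0x2 → c
  rs: (w>>8)&0x3=0x1 → b
[0c] 0f fe → 0x0ffe
  opcode bits[15:12]=0x0: b/J
  imm: (w>>0)&0xfff=0xffe (s12→-2) → $-2
[0e] 66 66 → 0x6666
  opcode bits[15:12]=0x6: andi/RI
  rd: (w>>10)&0x3=0x1 → b
  imm: (w>>0)&0x3ff=0x266 → $614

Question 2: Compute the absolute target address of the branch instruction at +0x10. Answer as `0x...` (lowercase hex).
+0x10: 0f fa ⇒ word 0x0ffa (big)
  opcode bits[15:12]=0x0: b/J
  imm: (w>>0)&0xfff=0xffa (s12→-6) → $-6
  target = base 0x1afa + off 0x10 + 2 + imm -6 = 0x1b06

0x1b06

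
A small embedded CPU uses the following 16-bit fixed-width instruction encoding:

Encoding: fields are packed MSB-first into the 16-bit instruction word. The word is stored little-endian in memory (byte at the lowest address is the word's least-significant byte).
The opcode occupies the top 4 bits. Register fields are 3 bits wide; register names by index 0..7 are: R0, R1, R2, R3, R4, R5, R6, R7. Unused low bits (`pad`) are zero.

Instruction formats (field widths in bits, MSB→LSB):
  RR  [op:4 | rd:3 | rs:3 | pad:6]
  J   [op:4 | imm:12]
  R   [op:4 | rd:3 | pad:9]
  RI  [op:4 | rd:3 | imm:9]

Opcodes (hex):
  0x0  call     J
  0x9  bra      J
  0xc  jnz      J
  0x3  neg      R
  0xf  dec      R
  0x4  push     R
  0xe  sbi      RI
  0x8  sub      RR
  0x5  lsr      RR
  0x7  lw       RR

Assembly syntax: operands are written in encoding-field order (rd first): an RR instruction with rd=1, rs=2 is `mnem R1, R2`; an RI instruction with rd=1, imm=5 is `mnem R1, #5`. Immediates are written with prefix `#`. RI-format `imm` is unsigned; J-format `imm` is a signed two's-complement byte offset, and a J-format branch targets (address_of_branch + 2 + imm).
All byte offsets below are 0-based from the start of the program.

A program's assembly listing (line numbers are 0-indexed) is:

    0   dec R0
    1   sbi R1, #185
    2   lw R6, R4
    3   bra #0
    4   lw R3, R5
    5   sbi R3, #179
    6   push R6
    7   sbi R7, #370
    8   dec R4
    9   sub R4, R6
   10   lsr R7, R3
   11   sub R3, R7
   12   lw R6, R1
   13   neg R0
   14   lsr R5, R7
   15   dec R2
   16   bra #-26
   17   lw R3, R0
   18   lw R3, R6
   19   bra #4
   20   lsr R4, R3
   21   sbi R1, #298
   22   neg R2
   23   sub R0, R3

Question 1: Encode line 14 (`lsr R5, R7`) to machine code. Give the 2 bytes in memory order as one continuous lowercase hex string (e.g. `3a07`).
14. lsr fields op=0x5:4|rd=5:3|rs=7:3|pad=0:6 → word 5bc0h → c0 5b

c05b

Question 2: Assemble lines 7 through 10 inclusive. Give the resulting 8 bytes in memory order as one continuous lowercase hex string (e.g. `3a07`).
line 7 (sbi): pack op=0xe:4|rd=7:3|imm=370:9 = 0xef72; little→ 72 ef
line 8 (dec): pack op=0xf:4|rd=4:3|pad=0:9 = 0xf800; little→ 00 f8
line 9 (sub): pack op=0x8:4|rd=4:3|rs=6:3|pad=0:6 = 0x8980; little→ 80 89
line 10 (lsr): pack op=0x5:4|rd=7:3|rs=3:3|pad=0:6 = 0x5ec0; little→ c0 5e

72ef00f88089c05e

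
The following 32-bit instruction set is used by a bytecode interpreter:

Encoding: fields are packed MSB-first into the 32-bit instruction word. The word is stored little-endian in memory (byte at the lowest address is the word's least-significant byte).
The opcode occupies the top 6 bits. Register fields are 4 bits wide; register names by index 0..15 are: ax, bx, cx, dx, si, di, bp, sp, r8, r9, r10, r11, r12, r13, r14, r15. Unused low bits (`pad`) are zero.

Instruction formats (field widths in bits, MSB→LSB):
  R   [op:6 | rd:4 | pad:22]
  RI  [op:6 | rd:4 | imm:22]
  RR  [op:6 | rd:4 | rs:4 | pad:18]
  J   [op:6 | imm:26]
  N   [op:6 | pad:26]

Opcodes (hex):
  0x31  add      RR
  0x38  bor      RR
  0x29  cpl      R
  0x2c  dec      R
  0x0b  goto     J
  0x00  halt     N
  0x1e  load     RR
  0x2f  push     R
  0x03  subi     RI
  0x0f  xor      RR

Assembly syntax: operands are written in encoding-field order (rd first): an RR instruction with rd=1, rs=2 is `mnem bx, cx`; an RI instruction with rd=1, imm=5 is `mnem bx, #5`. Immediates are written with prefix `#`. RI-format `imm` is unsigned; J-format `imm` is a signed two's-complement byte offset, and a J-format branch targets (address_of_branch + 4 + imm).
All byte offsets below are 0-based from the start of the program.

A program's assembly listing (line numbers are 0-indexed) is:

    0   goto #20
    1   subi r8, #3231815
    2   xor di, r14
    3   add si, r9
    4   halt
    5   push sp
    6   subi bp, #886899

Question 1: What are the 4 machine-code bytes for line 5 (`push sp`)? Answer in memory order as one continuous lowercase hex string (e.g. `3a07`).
0000c0bd

5. push fields op=0x2f:6|rd=7:4|pad=0:22 → word bdc00000h → 00 00 c0 bd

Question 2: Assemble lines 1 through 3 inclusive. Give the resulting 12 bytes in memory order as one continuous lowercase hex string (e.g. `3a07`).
4750310e0000783d000024c5

L1: subi op=0x3:6|rd=8:4|imm=3231815:22 ⇒ 0x0e315047 ⇒ little 47 50 31 0e
L2: xor op=0xf:6|rd=5:4|rs=14:4|pad=0:18 ⇒ 0x3d780000 ⇒ little 00 00 78 3d
L3: add op=0x31:6|rd=4:4|rs=9:4|pad=0:18 ⇒ 0xc5240000 ⇒ little 00 00 24 c5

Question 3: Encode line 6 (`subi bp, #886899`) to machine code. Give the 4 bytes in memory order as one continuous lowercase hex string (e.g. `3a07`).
L6: subi op=0x3:6|rd=6:4|imm=886899:22 ⇒ 0x0d8d8873 ⇒ little 73 88 8d 0d

73888d0d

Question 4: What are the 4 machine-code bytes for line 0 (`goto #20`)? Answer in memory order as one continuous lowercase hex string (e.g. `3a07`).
1400002c

line 0 (goto): pack op=0xb:6|imm=20:26 = 0x2c000014; little→ 14 00 00 2c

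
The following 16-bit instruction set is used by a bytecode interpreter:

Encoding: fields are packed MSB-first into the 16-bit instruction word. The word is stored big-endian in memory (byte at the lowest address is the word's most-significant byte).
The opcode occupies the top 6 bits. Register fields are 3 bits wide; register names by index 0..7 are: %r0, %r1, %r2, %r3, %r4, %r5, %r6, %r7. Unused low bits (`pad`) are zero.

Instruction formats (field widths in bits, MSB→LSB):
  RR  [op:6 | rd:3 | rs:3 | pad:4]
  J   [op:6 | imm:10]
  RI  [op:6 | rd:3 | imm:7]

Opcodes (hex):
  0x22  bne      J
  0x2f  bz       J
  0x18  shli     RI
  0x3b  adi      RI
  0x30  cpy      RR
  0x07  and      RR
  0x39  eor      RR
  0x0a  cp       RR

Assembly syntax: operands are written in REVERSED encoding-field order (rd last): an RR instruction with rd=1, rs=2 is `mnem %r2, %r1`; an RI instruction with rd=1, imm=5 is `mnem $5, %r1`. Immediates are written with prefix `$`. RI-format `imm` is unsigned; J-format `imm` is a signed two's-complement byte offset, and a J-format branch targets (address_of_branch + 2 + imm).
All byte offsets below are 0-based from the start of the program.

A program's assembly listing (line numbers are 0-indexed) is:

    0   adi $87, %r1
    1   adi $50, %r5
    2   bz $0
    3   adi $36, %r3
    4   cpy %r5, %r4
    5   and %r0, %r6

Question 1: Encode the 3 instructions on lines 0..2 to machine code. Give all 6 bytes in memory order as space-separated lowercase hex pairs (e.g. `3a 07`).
line 0 (adi): pack op=0x3b:6|rd=1:3|imm=87:7 = 0xecd7; big→ ec d7
line 1 (adi): pack op=0x3b:6|rd=5:3|imm=50:7 = 0xeeb2; big→ ee b2
line 2 (bz): pack op=0x2f:6|imm=0:10 = 0xbc00; big→ bc 00

ec d7 ee b2 bc 00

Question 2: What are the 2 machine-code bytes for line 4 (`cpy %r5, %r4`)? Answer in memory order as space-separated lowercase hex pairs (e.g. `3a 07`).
L4: cpy op=0x30:6|rd=4:3|rs=5:3|pad=0:4 ⇒ 0xc250 ⇒ big c2 50

c2 50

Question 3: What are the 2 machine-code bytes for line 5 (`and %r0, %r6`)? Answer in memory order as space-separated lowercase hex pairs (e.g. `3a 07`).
L5: and op=0x7:6|rd=6:3|rs=0:3|pad=0:4 ⇒ 0x1f00 ⇒ big 1f 00

1f 00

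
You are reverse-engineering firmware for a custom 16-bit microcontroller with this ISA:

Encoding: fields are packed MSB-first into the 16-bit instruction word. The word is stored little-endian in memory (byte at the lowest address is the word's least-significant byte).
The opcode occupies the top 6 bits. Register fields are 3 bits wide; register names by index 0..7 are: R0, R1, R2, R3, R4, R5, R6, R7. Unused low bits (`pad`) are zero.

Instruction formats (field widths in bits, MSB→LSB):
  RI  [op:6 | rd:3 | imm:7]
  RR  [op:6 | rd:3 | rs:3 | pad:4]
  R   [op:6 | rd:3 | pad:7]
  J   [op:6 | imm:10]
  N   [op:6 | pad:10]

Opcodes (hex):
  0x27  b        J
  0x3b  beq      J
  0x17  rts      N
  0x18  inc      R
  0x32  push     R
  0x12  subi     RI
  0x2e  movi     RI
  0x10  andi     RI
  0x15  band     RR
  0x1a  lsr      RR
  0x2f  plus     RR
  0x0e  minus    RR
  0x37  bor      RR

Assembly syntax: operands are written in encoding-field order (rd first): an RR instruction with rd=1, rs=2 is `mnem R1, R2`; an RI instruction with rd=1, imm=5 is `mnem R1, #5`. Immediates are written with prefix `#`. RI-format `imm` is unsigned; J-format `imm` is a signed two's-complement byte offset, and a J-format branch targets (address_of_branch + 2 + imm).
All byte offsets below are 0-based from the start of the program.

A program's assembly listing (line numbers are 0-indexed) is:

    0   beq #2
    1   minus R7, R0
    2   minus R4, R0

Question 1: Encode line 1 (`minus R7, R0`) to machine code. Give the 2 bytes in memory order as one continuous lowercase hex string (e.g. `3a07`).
L1: minus op=0xe:6|rd=7:3|rs=0:3|pad=0:4 ⇒ 0x3b80 ⇒ little 80 3b

803b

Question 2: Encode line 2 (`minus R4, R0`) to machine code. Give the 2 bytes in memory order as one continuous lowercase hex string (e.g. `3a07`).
L2: minus op=0xe:6|rd=4:3|rs=0:3|pad=0:4 ⇒ 0x3a00 ⇒ little 00 3a

003a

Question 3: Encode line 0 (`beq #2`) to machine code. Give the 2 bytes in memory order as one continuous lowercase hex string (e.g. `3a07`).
02ec

0. beq fields op=0x3b:6|imm=2:10 → word ec02h → 02 ec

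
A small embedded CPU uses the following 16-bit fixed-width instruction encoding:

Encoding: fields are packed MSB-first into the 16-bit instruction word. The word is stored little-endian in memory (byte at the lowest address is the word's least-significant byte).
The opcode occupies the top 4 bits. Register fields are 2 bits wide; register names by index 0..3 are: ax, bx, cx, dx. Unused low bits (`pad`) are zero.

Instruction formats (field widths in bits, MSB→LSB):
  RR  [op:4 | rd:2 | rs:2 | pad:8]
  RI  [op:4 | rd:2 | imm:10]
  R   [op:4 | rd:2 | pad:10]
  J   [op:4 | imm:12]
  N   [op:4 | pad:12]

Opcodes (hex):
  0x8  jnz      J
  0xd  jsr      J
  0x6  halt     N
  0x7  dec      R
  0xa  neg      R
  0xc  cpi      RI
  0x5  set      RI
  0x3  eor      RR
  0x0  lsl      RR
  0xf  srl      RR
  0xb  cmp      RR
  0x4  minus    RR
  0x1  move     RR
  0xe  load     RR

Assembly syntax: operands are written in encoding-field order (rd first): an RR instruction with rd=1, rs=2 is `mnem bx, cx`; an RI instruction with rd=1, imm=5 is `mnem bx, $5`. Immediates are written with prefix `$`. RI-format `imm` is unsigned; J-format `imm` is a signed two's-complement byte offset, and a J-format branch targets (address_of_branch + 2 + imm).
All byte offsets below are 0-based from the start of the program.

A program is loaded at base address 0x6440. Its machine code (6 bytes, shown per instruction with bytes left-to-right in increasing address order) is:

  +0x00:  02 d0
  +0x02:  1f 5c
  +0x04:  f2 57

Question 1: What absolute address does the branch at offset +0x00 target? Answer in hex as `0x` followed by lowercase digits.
0x6444

@+00  little-endian(02 d0) = 0xd002
  opcode bits[15:12]=0xd: jsr/J
  imm: (w>>0)&0xfff=0x2 → $2
  target = base 0x6440 + off 0x00 + 2 + imm 2 = 0x6444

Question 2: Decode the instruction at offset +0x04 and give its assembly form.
set bx, $1010

off 0x04: read f2 57 as little → 0x57f2
  opcode bits[15:12]=0x5: set/RI
  rd: (w>>10)&0x3=0x1 → bx
  imm: (w>>0)&0x3ff=0x3f2 → $1010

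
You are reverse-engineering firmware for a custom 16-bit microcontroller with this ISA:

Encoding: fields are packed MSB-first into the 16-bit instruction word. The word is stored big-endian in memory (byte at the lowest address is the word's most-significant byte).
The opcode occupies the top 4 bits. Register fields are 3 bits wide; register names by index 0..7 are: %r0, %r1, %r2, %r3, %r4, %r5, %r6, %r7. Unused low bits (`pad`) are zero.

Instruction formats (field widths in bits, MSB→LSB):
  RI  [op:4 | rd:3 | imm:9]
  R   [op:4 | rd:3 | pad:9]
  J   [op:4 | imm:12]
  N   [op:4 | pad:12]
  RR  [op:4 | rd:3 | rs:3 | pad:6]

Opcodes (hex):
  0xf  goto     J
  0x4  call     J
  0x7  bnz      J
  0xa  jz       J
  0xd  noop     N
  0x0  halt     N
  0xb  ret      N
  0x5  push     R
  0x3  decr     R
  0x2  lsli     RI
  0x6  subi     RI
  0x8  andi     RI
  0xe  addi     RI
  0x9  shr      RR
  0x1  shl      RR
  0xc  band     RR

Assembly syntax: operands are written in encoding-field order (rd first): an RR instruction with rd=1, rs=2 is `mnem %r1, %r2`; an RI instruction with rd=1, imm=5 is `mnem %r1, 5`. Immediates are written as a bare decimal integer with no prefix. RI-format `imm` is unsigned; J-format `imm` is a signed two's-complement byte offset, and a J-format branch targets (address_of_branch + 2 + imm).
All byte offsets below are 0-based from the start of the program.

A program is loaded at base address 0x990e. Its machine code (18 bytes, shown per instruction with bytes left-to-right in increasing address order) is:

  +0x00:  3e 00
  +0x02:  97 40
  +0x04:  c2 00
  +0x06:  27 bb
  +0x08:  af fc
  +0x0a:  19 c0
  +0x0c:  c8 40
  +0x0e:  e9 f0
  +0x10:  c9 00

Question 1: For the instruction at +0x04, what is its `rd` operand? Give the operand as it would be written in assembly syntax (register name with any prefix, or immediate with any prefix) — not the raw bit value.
%r1

+0x04: c2 00 ⇒ word 0xc200 (big)
  top 4b → 0xc → band [RR]
  [11:9] rd=1 = %r1
  [8:6] rs=0 = %r0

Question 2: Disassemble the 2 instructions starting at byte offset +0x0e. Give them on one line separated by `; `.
[0e] e9 f0 → 0xe9f0
  top 4b → 0xe → addi [RI]
  rd: (w>>9)&0x7=0x4 → %r4
  imm: (w>>0)&0x1ff=0x1f0 → 496
[10] c9 00 → 0xc900
  top 4b → 0xc → band [RR]
  rd: (w>>9)&0x7=0x4 → %r4
  rs: (w>>6)&0x7=0x4 → %r4

addi %r4, 496; band %r4, %r4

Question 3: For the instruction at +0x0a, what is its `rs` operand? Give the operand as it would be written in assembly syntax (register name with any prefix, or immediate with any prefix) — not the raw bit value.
%r7

off 0x0a: read 19 c0 as big → 0x19c0
  top 4b → 0x1 → shl [RR]
  [11:9] rd=4 = %r4
  [8:6] rs=7 = %r7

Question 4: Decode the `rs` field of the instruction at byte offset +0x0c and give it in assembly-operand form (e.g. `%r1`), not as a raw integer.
%r1

+0x0c: c8 40 ⇒ word 0xc840 (big)
  top 4b → 0xc → band [RR]
  [11:9] rd=4 = %r4
  [8:6] rs=1 = %r1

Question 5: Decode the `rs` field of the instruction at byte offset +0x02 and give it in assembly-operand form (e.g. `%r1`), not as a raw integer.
off 0x02: read 97 40 as big → 0x9740
  op=0x9740>>12=0x9 ⇒ shr (RR)
  rd@[11:9]=0x3 ⇒ %r3
  rs@[8:6]=0x5 ⇒ %r5

%r5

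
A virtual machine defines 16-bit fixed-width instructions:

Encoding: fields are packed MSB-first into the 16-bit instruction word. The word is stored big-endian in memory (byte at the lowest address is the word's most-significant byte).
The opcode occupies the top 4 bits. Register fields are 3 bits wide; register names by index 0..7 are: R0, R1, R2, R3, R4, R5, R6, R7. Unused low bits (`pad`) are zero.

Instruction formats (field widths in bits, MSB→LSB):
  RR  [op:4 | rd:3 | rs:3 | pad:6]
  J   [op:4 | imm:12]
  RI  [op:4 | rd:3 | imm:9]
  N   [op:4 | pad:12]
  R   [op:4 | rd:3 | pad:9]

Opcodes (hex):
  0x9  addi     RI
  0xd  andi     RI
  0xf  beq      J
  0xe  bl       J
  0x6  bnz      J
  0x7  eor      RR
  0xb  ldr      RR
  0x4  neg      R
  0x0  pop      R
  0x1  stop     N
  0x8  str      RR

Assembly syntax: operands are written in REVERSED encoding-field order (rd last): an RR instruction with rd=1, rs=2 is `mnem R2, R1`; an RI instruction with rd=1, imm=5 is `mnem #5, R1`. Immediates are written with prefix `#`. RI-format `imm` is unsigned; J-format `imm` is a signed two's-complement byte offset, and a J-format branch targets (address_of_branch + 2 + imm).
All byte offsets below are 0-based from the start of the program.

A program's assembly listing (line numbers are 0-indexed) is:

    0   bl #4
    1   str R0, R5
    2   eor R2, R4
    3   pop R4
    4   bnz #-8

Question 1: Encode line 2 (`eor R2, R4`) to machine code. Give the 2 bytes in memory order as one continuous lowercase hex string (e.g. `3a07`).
7880

2. eor fields op=0x7:4|rd=4:3|rs=2:3|pad=0:6 → word 7880h → 78 80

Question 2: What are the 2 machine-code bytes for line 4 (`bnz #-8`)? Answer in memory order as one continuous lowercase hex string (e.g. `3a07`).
6ff8

line 4 (bnz): pack op=0x6:4|imm=-8:12 = 0x6ff8; big→ 6f f8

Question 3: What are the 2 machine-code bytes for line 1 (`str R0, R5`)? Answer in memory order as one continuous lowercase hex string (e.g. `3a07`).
L1: str op=0x8:4|rd=5:3|rs=0:3|pad=0:6 ⇒ 0x8a00 ⇒ big 8a 00

8a00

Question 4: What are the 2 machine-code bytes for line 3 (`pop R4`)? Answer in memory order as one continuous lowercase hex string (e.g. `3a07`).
L3: pop op=0x0:4|rd=4:3|pad=0:9 ⇒ 0x0800 ⇒ big 08 00

0800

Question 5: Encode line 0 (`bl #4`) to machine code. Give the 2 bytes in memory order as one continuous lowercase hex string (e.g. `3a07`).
e004

L0: bl op=0xe:4|imm=4:12 ⇒ 0xe004 ⇒ big e0 04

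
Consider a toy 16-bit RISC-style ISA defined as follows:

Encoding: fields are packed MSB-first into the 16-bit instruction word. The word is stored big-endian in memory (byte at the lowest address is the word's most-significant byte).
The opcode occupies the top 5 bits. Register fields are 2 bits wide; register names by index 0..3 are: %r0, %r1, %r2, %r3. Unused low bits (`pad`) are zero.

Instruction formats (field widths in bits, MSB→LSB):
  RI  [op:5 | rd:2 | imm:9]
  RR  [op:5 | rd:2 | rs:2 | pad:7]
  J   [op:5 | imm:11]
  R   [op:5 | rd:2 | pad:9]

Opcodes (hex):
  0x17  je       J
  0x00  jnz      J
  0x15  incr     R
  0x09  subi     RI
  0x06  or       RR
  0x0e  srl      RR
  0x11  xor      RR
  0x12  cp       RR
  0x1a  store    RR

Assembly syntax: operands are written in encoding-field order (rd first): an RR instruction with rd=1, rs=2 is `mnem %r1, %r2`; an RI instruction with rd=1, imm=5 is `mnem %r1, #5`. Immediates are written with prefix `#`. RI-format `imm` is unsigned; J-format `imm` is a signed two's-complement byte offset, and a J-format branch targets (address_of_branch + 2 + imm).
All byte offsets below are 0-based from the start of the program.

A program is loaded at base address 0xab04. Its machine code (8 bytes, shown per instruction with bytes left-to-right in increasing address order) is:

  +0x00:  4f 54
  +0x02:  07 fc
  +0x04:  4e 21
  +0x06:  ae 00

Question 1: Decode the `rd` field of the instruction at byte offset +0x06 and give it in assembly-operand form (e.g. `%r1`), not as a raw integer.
%r3

+0x06: ae 00 ⇒ word 0xae00 (big)
  top 5b → 0x15 → incr [R]
  rd@[10:9]=0x3 ⇒ %r3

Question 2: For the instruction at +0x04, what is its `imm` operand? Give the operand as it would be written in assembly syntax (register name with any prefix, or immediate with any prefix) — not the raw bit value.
#33

off 0x04: read 4e 21 as big → 0x4e21
  top 5b → 0x9 → subi [RI]
  [10:9] rd=3 = %r3
  [8:0] imm=33 = #33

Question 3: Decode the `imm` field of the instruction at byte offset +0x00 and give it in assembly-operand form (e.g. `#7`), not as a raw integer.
+0x00: 4f 54 ⇒ word 0x4f54 (big)
  op=0x4f54>>11=0x9 ⇒ subi (RI)
  [10:9] rd=3 = %r3
  [8:0] imm=340 = #340

#340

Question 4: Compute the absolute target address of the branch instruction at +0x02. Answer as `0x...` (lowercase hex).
0xab04

@+02  big-endian(07 fc) = 0x07fc
  opcode bits[15:11]=0x0: jnz/J
  imm@[10:0]=0x7fc (s11→-4) ⇒ #-4
  target = base 0xab04 + off 0x02 + 2 + imm -4 = 0xab04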